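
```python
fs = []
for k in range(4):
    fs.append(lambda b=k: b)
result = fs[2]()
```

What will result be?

Step 1: Default argument b=k captures k's value at each iteration.
Step 2: fs[2] captured b = 2 when k was 2.
Step 3: result = 2

The answer is 2.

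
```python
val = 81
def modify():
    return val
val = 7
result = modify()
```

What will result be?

Step 1: val is first set to 81, then reassigned to 7.
Step 2: modify() is called after the reassignment, so it looks up the current global val = 7.
Step 3: result = 7

The answer is 7.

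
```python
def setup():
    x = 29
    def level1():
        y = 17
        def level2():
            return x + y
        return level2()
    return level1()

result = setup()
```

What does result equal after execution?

Step 1: x = 29 in setup. y = 17 in level1.
Step 2: level2() reads x = 29 and y = 17 from enclosing scopes.
Step 3: result = 29 + 17 = 46

The answer is 46.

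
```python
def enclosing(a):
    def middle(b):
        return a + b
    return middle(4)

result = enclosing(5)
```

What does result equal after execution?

Step 1: enclosing(5) passes a = 5.
Step 2: middle(4) has b = 4, reads a = 5 from enclosing.
Step 3: result = 5 + 4 = 9

The answer is 9.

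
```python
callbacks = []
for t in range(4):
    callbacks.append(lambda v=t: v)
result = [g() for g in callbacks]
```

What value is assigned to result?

Step 1: Default arg v=t captures t at each iteration.
Step 2: Each lambda has its own default: 0, 1, ..., 3.
Step 3: result = [0, 1, 2, 3]

The answer is [0, 1, 2, 3].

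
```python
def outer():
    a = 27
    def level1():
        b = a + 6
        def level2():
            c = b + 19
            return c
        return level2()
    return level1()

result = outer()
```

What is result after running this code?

Step 1: a = 27. b = a + 6 = 33.
Step 2: c = b + 19 = 33 + 19 = 52.
Step 3: result = 52

The answer is 52.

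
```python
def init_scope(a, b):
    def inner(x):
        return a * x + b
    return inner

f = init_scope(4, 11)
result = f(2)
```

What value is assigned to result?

Step 1: init_scope(4, 11) captures a = 4, b = 11.
Step 2: f(2) computes 4 * 2 + 11 = 19.
Step 3: result = 19

The answer is 19.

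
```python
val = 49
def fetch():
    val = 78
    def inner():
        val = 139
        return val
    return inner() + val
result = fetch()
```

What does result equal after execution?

Step 1: fetch() has local val = 78. inner() has local val = 139.
Step 2: inner() returns its local val = 139.
Step 3: fetch() returns 139 + its own val (78) = 217

The answer is 217.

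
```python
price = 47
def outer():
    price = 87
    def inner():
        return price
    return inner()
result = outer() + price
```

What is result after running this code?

Step 1: Global price = 47. outer() shadows with price = 87.
Step 2: inner() returns enclosing price = 87. outer() = 87.
Step 3: result = 87 + global price (47) = 134

The answer is 134.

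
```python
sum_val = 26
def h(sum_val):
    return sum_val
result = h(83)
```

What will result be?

Step 1: Global sum_val = 26.
Step 2: h(83) takes parameter sum_val = 83, which shadows the global.
Step 3: result = 83

The answer is 83.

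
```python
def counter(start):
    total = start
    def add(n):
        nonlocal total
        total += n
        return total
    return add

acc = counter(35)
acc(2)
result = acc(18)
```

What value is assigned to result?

Step 1: counter(35) creates closure with total = 35.
Step 2: First acc(2): total = 35 + 2 = 37.
Step 3: Second acc(18): total = 37 + 18 = 55. result = 55

The answer is 55.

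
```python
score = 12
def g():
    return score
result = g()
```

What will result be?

Step 1: score = 12 is defined in the global scope.
Step 2: g() looks up score. No local score exists, so Python checks the global scope via LEGB rule and finds score = 12.
Step 3: result = 12

The answer is 12.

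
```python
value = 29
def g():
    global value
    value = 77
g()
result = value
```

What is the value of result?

Step 1: value = 29 globally.
Step 2: g() declares global value and sets it to 77.
Step 3: After g(), global value = 77. result = 77

The answer is 77.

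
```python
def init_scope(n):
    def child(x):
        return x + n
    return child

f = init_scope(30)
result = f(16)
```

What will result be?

Step 1: init_scope(30) creates a closure that captures n = 30.
Step 2: f(16) calls the closure with x = 16, returning 16 + 30 = 46.
Step 3: result = 46

The answer is 46.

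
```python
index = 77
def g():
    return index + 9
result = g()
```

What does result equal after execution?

Step 1: index = 77 is defined globally.
Step 2: g() looks up index from global scope = 77, then computes 77 + 9 = 86.
Step 3: result = 86

The answer is 86.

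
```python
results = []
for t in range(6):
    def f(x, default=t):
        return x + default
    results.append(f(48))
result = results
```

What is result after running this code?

Step 1: Default argument default=t is evaluated at function definition time.
Step 2: Each iteration creates f with default = current t value.
Step 3: f(48) returns 48 + default. results = [48, 49, 50, 51, 52, 53]

The answer is [48, 49, 50, 51, 52, 53].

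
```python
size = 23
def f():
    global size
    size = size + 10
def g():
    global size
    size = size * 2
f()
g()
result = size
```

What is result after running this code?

Step 1: size = 23.
Step 2: f() adds 10: size = 23 + 10 = 33.
Step 3: g() doubles: size = 33 * 2 = 66.
Step 4: result = 66

The answer is 66.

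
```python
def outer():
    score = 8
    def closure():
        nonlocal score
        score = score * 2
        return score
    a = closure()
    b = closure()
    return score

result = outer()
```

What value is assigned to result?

Step 1: score starts at 8.
Step 2: First closure(): score = 8 * 2 = 16.
Step 3: Second closure(): score = 16 * 2 = 32.
Step 4: result = 32

The answer is 32.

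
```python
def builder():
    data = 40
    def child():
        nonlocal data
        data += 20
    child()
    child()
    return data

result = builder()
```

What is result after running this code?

Step 1: data starts at 40.
Step 2: child() is called 2 times, each adding 20.
Step 3: data = 40 + 20 * 2 = 80

The answer is 80.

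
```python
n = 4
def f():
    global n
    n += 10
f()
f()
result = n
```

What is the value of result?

Step 1: n = 4.
Step 2: First f(): n = 4 + 10 = 14.
Step 3: Second f(): n = 14 + 10 = 24. result = 24

The answer is 24.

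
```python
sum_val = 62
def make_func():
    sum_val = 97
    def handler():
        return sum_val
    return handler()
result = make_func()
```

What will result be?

Step 1: sum_val = 62 globally, but make_func() defines sum_val = 97 locally.
Step 2: handler() looks up sum_val. Not in local scope, so checks enclosing scope (make_func) and finds sum_val = 97.
Step 3: result = 97

The answer is 97.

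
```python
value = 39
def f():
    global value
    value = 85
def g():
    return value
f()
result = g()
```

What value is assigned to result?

Step 1: value = 39.
Step 2: f() sets global value = 85.
Step 3: g() reads global value = 85. result = 85

The answer is 85.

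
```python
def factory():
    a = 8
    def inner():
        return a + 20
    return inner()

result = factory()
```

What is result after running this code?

Step 1: factory() defines a = 8.
Step 2: inner() reads a = 8 from enclosing scope, returns 8 + 20 = 28.
Step 3: result = 28

The answer is 28.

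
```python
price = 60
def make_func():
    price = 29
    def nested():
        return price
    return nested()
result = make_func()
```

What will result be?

Step 1: price = 60 globally, but make_func() defines price = 29 locally.
Step 2: nested() looks up price. Not in local scope, so checks enclosing scope (make_func) and finds price = 29.
Step 3: result = 29

The answer is 29.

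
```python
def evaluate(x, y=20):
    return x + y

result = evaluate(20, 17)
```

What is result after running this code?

Step 1: evaluate(20, 17) overrides default y with 17.
Step 2: Returns 20 + 17 = 37.
Step 3: result = 37

The answer is 37.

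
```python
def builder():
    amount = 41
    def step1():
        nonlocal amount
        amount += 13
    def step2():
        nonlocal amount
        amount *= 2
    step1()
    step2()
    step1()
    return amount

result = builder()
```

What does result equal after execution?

Step 1: amount = 41.
Step 2: step1(): amount = 41 + 13 = 54.
Step 3: step2(): amount = 54 * 2 = 108.
Step 4: step1(): amount = 108 + 13 = 121. result = 121

The answer is 121.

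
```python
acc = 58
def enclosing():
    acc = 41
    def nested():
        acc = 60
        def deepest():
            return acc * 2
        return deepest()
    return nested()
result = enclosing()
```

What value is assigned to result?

Step 1: deepest() looks up acc through LEGB: not local, finds acc = 60 in enclosing nested().
Step 2: Returns 60 * 2 = 120.
Step 3: result = 120

The answer is 120.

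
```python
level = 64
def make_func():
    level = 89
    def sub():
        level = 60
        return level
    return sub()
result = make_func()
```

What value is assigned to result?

Step 1: Three scopes define level: global (64), make_func (89), sub (60).
Step 2: sub() has its own local level = 60, which shadows both enclosing and global.
Step 3: result = 60 (local wins in LEGB)

The answer is 60.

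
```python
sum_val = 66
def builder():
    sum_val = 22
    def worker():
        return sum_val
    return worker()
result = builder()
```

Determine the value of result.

Step 1: sum_val = 66 globally, but builder() defines sum_val = 22 locally.
Step 2: worker() looks up sum_val. Not in local scope, so checks enclosing scope (builder) and finds sum_val = 22.
Step 3: result = 22

The answer is 22.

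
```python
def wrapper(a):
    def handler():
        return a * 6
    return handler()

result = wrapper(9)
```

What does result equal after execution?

Step 1: wrapper(9) binds parameter a = 9.
Step 2: handler() accesses a = 9 from enclosing scope.
Step 3: result = 9 * 6 = 54

The answer is 54.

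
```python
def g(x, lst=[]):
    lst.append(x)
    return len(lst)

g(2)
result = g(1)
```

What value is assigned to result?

Step 1: Mutable default list persists between calls.
Step 2: First call: lst = [2], len = 1. Second call: lst = [2, 1], len = 2.
Step 3: result = 2

The answer is 2.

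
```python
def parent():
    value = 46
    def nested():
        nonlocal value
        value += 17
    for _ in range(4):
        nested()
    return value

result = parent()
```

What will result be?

Step 1: value = 46.
Step 2: nested() is called 4 times in a loop, each adding 17 via nonlocal.
Step 3: value = 46 + 17 * 4 = 114

The answer is 114.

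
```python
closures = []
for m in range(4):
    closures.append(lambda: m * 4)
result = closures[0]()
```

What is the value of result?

Step 1: All lambdas reference the same variable m (late binding).
Step 2: After the loop, m = 3. Every lambda returns m * 4.
Step 3: closures[0]() = 3 * 4 = 12

The answer is 12.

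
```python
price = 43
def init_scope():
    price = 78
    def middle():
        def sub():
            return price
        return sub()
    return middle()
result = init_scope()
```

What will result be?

Step 1: init_scope() defines price = 78. middle() and sub() have no local price.
Step 2: sub() checks local (none), enclosing middle() (none), enclosing init_scope() and finds price = 78.
Step 3: result = 78

The answer is 78.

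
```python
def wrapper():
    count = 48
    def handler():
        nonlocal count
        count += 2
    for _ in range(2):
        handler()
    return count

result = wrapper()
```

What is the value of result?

Step 1: count = 48.
Step 2: handler() is called 2 times in a loop, each adding 2 via nonlocal.
Step 3: count = 48 + 2 * 2 = 52

The answer is 52.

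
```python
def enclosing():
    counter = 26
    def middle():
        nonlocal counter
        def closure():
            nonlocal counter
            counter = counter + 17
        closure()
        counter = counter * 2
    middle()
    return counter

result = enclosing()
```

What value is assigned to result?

Step 1: counter = 26.
Step 2: closure() adds 17: counter = 26 + 17 = 43.
Step 3: middle() doubles: counter = 43 * 2 = 86.
Step 4: result = 86

The answer is 86.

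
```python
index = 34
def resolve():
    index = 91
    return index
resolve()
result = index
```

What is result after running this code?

Step 1: Global index = 34.
Step 2: resolve() creates local index = 91 (shadow, not modification).
Step 3: After resolve() returns, global index is unchanged. result = 34

The answer is 34.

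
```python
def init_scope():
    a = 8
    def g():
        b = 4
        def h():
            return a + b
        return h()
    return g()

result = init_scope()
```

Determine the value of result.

Step 1: init_scope() defines a = 8. g() defines b = 4.
Step 2: h() accesses both from enclosing scopes: a = 8, b = 4.
Step 3: result = 8 + 4 = 12

The answer is 12.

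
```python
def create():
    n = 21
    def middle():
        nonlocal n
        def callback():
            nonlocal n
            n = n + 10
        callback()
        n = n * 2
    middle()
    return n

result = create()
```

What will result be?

Step 1: n = 21.
Step 2: callback() adds 10: n = 21 + 10 = 31.
Step 3: middle() doubles: n = 31 * 2 = 62.
Step 4: result = 62

The answer is 62.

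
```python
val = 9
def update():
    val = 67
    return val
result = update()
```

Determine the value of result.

Step 1: Global val = 9.
Step 2: update() creates local val = 67, shadowing the global.
Step 3: Returns local val = 67. result = 67

The answer is 67.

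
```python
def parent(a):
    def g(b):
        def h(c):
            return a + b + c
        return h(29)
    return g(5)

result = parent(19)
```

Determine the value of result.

Step 1: a = 19, b = 5, c = 29 across three nested scopes.
Step 2: h() accesses all three via LEGB rule.
Step 3: result = 19 + 5 + 29 = 53

The answer is 53.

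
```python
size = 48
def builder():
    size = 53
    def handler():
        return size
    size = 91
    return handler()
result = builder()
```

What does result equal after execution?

Step 1: builder() sets size = 53, then later size = 91.
Step 2: handler() is called after size is reassigned to 91. Closures capture variables by reference, not by value.
Step 3: result = 91

The answer is 91.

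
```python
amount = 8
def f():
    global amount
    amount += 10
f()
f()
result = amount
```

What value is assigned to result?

Step 1: amount = 8.
Step 2: First f(): amount = 8 + 10 = 18.
Step 3: Second f(): amount = 18 + 10 = 28. result = 28

The answer is 28.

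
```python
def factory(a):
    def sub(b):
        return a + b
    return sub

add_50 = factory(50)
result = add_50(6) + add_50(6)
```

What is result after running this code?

Step 1: add_50 captures a = 50.
Step 2: add_50(6) = 50 + 6 = 56, called twice.
Step 3: result = 56 + 56 = 112

The answer is 112.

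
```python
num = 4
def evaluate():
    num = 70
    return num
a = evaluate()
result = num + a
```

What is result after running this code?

Step 1: Global num = 4. evaluate() returns local num = 70.
Step 2: a = 70. Global num still = 4.
Step 3: result = 4 + 70 = 74

The answer is 74.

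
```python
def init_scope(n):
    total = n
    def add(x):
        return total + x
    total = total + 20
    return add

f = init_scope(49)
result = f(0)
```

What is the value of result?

Step 1: init_scope(49) sets total = 49, then total = 49 + 20 = 69.
Step 2: Closures capture by reference, so add sees total = 69.
Step 3: f(0) returns 69 + 0 = 69

The answer is 69.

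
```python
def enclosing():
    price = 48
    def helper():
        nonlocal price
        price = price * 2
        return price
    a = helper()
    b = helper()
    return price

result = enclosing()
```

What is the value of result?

Step 1: price starts at 48.
Step 2: First helper(): price = 48 * 2 = 96.
Step 3: Second helper(): price = 96 * 2 = 192.
Step 4: result = 192

The answer is 192.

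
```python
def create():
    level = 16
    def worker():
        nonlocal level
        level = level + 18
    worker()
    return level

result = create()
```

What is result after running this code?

Step 1: create() sets level = 16.
Step 2: worker() uses nonlocal to modify level in create's scope: level = 16 + 18 = 34.
Step 3: create() returns the modified level = 34

The answer is 34.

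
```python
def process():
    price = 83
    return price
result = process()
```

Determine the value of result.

Step 1: process() defines price = 83 in its local scope.
Step 2: return price finds the local variable price = 83.
Step 3: result = 83

The answer is 83.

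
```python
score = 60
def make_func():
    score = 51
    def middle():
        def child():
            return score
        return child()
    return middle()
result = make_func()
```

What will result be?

Step 1: make_func() defines score = 51. middle() and child() have no local score.
Step 2: child() checks local (none), enclosing middle() (none), enclosing make_func() and finds score = 51.
Step 3: result = 51

The answer is 51.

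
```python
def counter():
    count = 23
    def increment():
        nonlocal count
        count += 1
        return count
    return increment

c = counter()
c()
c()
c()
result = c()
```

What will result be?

Step 1: counter() creates closure with count = 23.
Step 2: Each c() call increments count via nonlocal. After 4 calls: 23 + 4 = 27.
Step 3: result = 27

The answer is 27.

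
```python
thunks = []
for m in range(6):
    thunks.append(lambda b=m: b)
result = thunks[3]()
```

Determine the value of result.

Step 1: Default argument b=m captures m's value at each iteration.
Step 2: thunks[3] captured b = 3 when m was 3.
Step 3: result = 3

The answer is 3.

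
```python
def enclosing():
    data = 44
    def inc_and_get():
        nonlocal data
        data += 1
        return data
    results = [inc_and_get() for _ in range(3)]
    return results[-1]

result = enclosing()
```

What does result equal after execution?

Step 1: data = 44.
Step 2: Three calls to inc_and_get(), each adding 1.
Step 3: Last value = 44 + 1 * 3 = 47

The answer is 47.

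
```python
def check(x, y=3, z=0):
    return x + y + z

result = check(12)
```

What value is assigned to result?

Step 1: check(12) uses defaults y = 3, z = 0.
Step 2: Returns 12 + 3 + 0 = 15.
Step 3: result = 15

The answer is 15.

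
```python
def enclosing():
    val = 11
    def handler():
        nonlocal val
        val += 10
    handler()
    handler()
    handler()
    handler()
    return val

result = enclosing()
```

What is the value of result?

Step 1: val starts at 11.
Step 2: handler() is called 4 times, each adding 10.
Step 3: val = 11 + 10 * 4 = 51

The answer is 51.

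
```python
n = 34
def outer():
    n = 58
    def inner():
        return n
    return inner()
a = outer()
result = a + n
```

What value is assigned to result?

Step 1: outer() has local n = 58. inner() reads from enclosing.
Step 2: outer() returns 58. Global n = 34 unchanged.
Step 3: result = 58 + 34 = 92

The answer is 92.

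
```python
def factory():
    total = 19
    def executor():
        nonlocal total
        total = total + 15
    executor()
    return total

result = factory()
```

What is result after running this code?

Step 1: factory() sets total = 19.
Step 2: executor() uses nonlocal to modify total in factory's scope: total = 19 + 15 = 34.
Step 3: factory() returns the modified total = 34

The answer is 34.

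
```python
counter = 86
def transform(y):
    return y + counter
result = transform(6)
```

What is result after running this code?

Step 1: counter = 86 is defined globally.
Step 2: transform(6) uses parameter y = 6 and looks up counter from global scope = 86.
Step 3: result = 6 + 86 = 92

The answer is 92.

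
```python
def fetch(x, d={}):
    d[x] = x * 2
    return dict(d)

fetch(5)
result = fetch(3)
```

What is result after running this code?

Step 1: Mutable default dict is shared across calls.
Step 2: First call adds 5: 10. Second call adds 3: 6.
Step 3: result = {5: 10, 3: 6}

The answer is {5: 10, 3: 6}.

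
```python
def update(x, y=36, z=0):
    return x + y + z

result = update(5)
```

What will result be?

Step 1: update(5) uses defaults y = 36, z = 0.
Step 2: Returns 5 + 36 + 0 = 41.
Step 3: result = 41

The answer is 41.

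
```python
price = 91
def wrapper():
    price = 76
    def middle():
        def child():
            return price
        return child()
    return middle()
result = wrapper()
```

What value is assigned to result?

Step 1: wrapper() defines price = 76. middle() and child() have no local price.
Step 2: child() checks local (none), enclosing middle() (none), enclosing wrapper() and finds price = 76.
Step 3: result = 76

The answer is 76.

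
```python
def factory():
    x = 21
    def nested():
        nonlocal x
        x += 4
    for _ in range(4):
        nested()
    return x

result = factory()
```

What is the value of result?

Step 1: x = 21.
Step 2: nested() is called 4 times in a loop, each adding 4 via nonlocal.
Step 3: x = 21 + 4 * 4 = 37

The answer is 37.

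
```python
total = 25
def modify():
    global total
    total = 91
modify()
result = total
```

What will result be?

Step 1: total = 25 globally.
Step 2: modify() declares global total and sets it to 91.
Step 3: After modify(), global total = 91. result = 91

The answer is 91.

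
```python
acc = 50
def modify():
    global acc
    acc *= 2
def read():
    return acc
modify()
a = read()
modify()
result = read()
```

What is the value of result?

Step 1: acc = 50.
Step 2: First modify(): acc = 50 * 2 = 100.
Step 3: Second modify(): acc = 100 * 2 = 200.
Step 4: read() returns 200

The answer is 200.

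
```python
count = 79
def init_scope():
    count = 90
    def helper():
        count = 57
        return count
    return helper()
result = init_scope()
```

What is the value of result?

Step 1: Three scopes define count: global (79), init_scope (90), helper (57).
Step 2: helper() has its own local count = 57, which shadows both enclosing and global.
Step 3: result = 57 (local wins in LEGB)

The answer is 57.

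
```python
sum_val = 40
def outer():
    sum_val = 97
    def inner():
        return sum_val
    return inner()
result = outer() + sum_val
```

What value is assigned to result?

Step 1: Global sum_val = 40. outer() shadows with sum_val = 97.
Step 2: inner() returns enclosing sum_val = 97. outer() = 97.
Step 3: result = 97 + global sum_val (40) = 137

The answer is 137.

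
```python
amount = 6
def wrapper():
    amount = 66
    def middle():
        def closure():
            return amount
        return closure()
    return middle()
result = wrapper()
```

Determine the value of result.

Step 1: wrapper() defines amount = 66. middle() and closure() have no local amount.
Step 2: closure() checks local (none), enclosing middle() (none), enclosing wrapper() and finds amount = 66.
Step 3: result = 66

The answer is 66.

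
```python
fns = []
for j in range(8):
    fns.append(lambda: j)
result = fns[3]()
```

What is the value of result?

Step 1: The loop creates 8 lambdas, all referencing the same variable j.
Step 2: After the loop, j = 7 (final value).
Step 3: fns[3]() looks up j at call time and finds 7. This is the late binding gotcha. result = 7

The answer is 7.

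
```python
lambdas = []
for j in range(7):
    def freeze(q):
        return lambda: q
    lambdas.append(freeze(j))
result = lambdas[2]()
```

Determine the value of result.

Step 1: freeze(j) creates a new scope capturing q = j at call time.
Step 2: lambdas[2] = freeze(2), so its lambda captures q = 2.
Step 3: result = 2 (closure factory fixes late binding)

The answer is 2.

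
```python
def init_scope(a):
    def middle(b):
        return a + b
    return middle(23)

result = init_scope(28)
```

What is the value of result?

Step 1: init_scope(28) passes a = 28.
Step 2: middle(23) has b = 23, reads a = 28 from enclosing.
Step 3: result = 28 + 23 = 51

The answer is 51.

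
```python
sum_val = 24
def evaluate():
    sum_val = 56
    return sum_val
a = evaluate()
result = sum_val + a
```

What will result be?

Step 1: Global sum_val = 24. evaluate() returns local sum_val = 56.
Step 2: a = 56. Global sum_val still = 24.
Step 3: result = 24 + 56 = 80

The answer is 80.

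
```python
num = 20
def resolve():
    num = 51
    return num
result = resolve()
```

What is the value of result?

Step 1: Global num = 20.
Step 2: resolve() creates local num = 51, shadowing the global.
Step 3: Returns local num = 51. result = 51

The answer is 51.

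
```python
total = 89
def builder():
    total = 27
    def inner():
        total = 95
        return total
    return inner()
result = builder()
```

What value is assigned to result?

Step 1: Three scopes define total: global (89), builder (27), inner (95).
Step 2: inner() has its own local total = 95, which shadows both enclosing and global.
Step 3: result = 95 (local wins in LEGB)

The answer is 95.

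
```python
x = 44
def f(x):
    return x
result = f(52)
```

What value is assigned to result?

Step 1: Global x = 44.
Step 2: f(52) takes parameter x = 52, which shadows the global.
Step 3: result = 52

The answer is 52.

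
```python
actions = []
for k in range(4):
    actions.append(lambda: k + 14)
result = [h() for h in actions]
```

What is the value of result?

Step 1: All lambdas capture k by reference. After the loop, k = 3.
Step 2: Each call returns 3 + 14 = 17.
Step 3: result = [17, 17, 17, 17]

The answer is [17, 17, 17, 17].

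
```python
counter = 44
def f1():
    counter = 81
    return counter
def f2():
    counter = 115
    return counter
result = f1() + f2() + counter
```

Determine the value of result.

Step 1: Each function shadows global counter with its own local.
Step 2: f1() returns 81, f2() returns 115.
Step 3: Global counter = 44 is unchanged. result = 81 + 115 + 44 = 240

The answer is 240.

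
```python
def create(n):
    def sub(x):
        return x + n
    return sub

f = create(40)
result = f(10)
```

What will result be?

Step 1: create(40) creates a closure that captures n = 40.
Step 2: f(10) calls the closure with x = 10, returning 10 + 40 = 50.
Step 3: result = 50

The answer is 50.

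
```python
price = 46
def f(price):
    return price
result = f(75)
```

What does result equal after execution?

Step 1: Global price = 46.
Step 2: f(75) takes parameter price = 75, which shadows the global.
Step 3: result = 75

The answer is 75.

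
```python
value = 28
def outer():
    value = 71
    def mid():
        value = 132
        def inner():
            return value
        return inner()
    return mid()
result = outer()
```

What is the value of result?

Step 1: Three levels of shadowing: global 28, outer 71, mid 132.
Step 2: inner() finds value = 132 in enclosing mid() scope.
Step 3: result = 132

The answer is 132.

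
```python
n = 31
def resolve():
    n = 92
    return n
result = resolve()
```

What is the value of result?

Step 1: Global n = 31.
Step 2: resolve() creates local n = 92, shadowing the global.
Step 3: Returns local n = 92. result = 92

The answer is 92.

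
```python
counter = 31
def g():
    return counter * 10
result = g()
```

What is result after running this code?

Step 1: counter = 31 is defined globally.
Step 2: g() looks up counter from global scope = 31, then computes 31 * 10 = 310.
Step 3: result = 310

The answer is 310.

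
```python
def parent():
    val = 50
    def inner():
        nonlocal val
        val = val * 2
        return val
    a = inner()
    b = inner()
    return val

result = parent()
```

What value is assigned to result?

Step 1: val starts at 50.
Step 2: First inner(): val = 50 * 2 = 100.
Step 3: Second inner(): val = 100 * 2 = 200.
Step 4: result = 200

The answer is 200.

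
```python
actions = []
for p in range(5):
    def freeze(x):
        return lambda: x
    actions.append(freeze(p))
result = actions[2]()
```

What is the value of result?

Step 1: freeze(p) creates a new scope capturing x = p at call time.
Step 2: actions[2] = freeze(2), so its lambda captures x = 2.
Step 3: result = 2 (closure factory fixes late binding)

The answer is 2.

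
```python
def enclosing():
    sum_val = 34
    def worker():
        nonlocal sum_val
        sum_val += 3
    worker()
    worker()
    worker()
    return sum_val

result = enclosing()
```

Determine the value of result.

Step 1: sum_val starts at 34.
Step 2: worker() is called 3 times, each adding 3.
Step 3: sum_val = 34 + 3 * 3 = 43

The answer is 43.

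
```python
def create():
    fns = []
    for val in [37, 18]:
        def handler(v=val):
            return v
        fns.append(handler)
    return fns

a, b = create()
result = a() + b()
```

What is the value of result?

Step 1: Default argument v=val captures val at each iteration.
Step 2: a() returns 37 (captured at first iteration), b() returns 18 (captured at second).
Step 3: result = 37 + 18 = 55

The answer is 55.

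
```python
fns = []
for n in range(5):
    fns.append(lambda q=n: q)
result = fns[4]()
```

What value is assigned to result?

Step 1: Default argument q=n captures n's value at each iteration.
Step 2: fns[4] captured q = 4 when n was 4.
Step 3: result = 4

The answer is 4.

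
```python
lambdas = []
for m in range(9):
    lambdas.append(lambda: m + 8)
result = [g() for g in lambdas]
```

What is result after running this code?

Step 1: All lambdas capture m by reference. After the loop, m = 8.
Step 2: Each call returns 8 + 8 = 16.
Step 3: result = [16, 16, 16, 16, 16, 16, 16, 16, 16]

The answer is [16, 16, 16, 16, 16, 16, 16, 16, 16].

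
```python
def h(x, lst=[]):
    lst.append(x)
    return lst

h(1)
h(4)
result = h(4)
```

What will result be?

Step 1: Mutable default argument gotcha! The list [] is created once.
Step 2: Each call appends to the SAME list: [1], [1, 4], [1, 4, 4].
Step 3: result = [1, 4, 4]

The answer is [1, 4, 4].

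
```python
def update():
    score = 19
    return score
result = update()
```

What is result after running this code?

Step 1: update() defines score = 19 in its local scope.
Step 2: return score finds the local variable score = 19.
Step 3: result = 19

The answer is 19.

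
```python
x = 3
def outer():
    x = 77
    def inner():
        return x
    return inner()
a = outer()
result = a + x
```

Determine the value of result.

Step 1: outer() has local x = 77. inner() reads from enclosing.
Step 2: outer() returns 77. Global x = 3 unchanged.
Step 3: result = 77 + 3 = 80

The answer is 80.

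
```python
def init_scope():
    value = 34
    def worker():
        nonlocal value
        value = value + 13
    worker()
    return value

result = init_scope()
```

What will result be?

Step 1: init_scope() sets value = 34.
Step 2: worker() uses nonlocal to modify value in init_scope's scope: value = 34 + 13 = 47.
Step 3: init_scope() returns the modified value = 47

The answer is 47.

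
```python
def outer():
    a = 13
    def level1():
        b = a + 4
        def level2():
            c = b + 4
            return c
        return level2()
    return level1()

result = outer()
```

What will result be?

Step 1: a = 13. b = a + 4 = 17.
Step 2: c = b + 4 = 17 + 4 = 21.
Step 3: result = 21

The answer is 21.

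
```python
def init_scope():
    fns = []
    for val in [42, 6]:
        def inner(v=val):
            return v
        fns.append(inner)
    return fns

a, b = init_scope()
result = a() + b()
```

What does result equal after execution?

Step 1: Default argument v=val captures val at each iteration.
Step 2: a() returns 42 (captured at first iteration), b() returns 6 (captured at second).
Step 3: result = 42 + 6 = 48

The answer is 48.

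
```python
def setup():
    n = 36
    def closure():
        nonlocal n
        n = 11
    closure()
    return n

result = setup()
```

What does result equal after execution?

Step 1: setup() sets n = 36.
Step 2: closure() uses nonlocal to reassign n = 11.
Step 3: result = 11

The answer is 11.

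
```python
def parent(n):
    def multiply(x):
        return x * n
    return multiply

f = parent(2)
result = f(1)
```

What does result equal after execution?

Step 1: parent(2) returns multiply closure with n = 2.
Step 2: f(1) computes 1 * 2 = 2.
Step 3: result = 2

The answer is 2.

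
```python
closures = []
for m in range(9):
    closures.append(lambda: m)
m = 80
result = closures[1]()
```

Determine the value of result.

Step 1: Lambdas capture the variable m by reference, not by value.
Step 2: After the loop, m is reassigned to 80.
Step 3: closures[1]() looks up the current m = 80. result = 80

The answer is 80.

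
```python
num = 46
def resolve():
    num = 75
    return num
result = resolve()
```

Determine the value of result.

Step 1: Global num = 46.
Step 2: resolve() creates local num = 75, shadowing the global.
Step 3: Returns local num = 75. result = 75

The answer is 75.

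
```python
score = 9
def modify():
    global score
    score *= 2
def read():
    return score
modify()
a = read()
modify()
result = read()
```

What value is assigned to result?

Step 1: score = 9.
Step 2: First modify(): score = 9 * 2 = 18.
Step 3: Second modify(): score = 18 * 2 = 36.
Step 4: read() returns 36

The answer is 36.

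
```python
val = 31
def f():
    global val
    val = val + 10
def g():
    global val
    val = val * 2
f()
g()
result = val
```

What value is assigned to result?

Step 1: val = 31.
Step 2: f() adds 10: val = 31 + 10 = 41.
Step 3: g() doubles: val = 41 * 2 = 82.
Step 4: result = 82

The answer is 82.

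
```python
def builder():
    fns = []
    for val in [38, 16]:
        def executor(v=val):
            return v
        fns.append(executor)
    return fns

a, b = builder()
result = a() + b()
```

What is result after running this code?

Step 1: Default argument v=val captures val at each iteration.
Step 2: a() returns 38 (captured at first iteration), b() returns 16 (captured at second).
Step 3: result = 38 + 16 = 54

The answer is 54.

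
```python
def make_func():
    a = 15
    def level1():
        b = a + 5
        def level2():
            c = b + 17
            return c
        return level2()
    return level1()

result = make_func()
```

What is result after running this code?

Step 1: a = 15. b = a + 5 = 20.
Step 2: c = b + 17 = 20 + 17 = 37.
Step 3: result = 37

The answer is 37.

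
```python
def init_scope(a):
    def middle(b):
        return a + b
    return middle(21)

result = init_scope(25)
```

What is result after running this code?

Step 1: init_scope(25) passes a = 25.
Step 2: middle(21) has b = 21, reads a = 25 from enclosing.
Step 3: result = 25 + 21 = 46

The answer is 46.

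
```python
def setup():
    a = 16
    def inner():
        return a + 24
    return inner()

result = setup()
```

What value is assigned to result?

Step 1: setup() defines a = 16.
Step 2: inner() reads a = 16 from enclosing scope, returns 16 + 24 = 40.
Step 3: result = 40

The answer is 40.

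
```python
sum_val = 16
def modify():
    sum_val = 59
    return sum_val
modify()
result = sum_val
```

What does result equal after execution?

Step 1: sum_val = 16 globally.
Step 2: modify() creates a LOCAL sum_val = 59 (no global keyword!).
Step 3: The global sum_val is unchanged. result = 16

The answer is 16.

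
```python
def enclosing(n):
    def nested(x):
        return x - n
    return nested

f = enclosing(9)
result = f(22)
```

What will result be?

Step 1: enclosing(9) creates a closure capturing n = 9.
Step 2: f(22) computes 22 - 9 = 13.
Step 3: result = 13

The answer is 13.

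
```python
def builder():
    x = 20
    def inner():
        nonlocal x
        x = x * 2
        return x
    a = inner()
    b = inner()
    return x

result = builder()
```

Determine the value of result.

Step 1: x starts at 20.
Step 2: First inner(): x = 20 * 2 = 40.
Step 3: Second inner(): x = 40 * 2 = 80.
Step 4: result = 80

The answer is 80.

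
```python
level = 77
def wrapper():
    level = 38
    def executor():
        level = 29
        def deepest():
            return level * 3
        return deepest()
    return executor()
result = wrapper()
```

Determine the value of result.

Step 1: deepest() looks up level through LEGB: not local, finds level = 29 in enclosing executor().
Step 2: Returns 29 * 3 = 87.
Step 3: result = 87

The answer is 87.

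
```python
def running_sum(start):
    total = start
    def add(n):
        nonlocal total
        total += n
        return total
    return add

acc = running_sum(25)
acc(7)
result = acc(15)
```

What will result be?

Step 1: running_sum(25) creates closure with total = 25.
Step 2: First acc(7): total = 25 + 7 = 32.
Step 3: Second acc(15): total = 32 + 15 = 47. result = 47

The answer is 47.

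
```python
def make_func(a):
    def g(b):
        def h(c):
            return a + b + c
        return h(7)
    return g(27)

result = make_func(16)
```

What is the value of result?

Step 1: a = 16, b = 27, c = 7 across three nested scopes.
Step 2: h() accesses all three via LEGB rule.
Step 3: result = 16 + 27 + 7 = 50

The answer is 50.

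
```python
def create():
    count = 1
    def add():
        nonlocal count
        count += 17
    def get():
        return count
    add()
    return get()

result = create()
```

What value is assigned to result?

Step 1: count = 1. add() modifies it via nonlocal, get() reads it.
Step 2: add() makes count = 1 + 17 = 18.
Step 3: get() returns 18. result = 18

The answer is 18.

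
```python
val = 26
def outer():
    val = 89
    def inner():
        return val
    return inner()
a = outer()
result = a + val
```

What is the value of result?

Step 1: outer() has local val = 89. inner() reads from enclosing.
Step 2: outer() returns 89. Global val = 26 unchanged.
Step 3: result = 89 + 26 = 115

The answer is 115.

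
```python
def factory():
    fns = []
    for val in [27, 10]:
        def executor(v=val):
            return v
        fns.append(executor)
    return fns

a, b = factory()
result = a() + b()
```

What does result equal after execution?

Step 1: Default argument v=val captures val at each iteration.
Step 2: a() returns 27 (captured at first iteration), b() returns 10 (captured at second).
Step 3: result = 27 + 10 = 37

The answer is 37.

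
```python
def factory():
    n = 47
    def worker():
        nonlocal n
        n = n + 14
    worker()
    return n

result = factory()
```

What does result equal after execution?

Step 1: factory() sets n = 47.
Step 2: worker() uses nonlocal to modify n in factory's scope: n = 47 + 14 = 61.
Step 3: factory() returns the modified n = 61

The answer is 61.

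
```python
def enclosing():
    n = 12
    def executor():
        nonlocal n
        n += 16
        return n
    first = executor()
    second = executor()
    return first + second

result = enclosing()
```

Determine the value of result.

Step 1: n starts at 12.
Step 2: First call: n = 12 + 16 = 28, returns 28.
Step 3: Second call: n = 28 + 16 = 44, returns 44.
Step 4: result = 28 + 44 = 72

The answer is 72.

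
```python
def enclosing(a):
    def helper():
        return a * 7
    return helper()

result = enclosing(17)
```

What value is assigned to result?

Step 1: enclosing(17) binds parameter a = 17.
Step 2: helper() accesses a = 17 from enclosing scope.
Step 3: result = 17 * 7 = 119

The answer is 119.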